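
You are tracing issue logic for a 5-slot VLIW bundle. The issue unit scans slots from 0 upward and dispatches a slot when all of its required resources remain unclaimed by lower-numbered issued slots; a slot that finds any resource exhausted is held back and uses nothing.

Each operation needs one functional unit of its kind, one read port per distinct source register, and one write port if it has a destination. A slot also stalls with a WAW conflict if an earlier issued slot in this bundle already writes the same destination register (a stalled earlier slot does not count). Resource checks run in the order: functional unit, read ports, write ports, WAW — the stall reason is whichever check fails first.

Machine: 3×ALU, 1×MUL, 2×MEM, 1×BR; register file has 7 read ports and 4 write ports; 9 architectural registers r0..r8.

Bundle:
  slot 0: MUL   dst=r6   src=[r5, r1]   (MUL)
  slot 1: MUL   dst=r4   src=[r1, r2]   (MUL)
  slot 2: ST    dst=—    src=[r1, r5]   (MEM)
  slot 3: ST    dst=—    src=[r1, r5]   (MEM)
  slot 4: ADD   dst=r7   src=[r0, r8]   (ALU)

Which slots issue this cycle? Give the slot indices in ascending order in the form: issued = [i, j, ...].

issued = [0, 2, 3]

  0. MUL→r6 ⇒ go  {3A/0Mu/2Ld/1B | 5r 3w}
  1. MUL→r4 ⇒ no(FU)  {3A/0Mu/2Ld/1B | 5r 3w}
  2. MEM ⇒ go  {3A/0Mu/1Ld/1B | 3r 3w}
  3. MEM ⇒ go  {3A/0Mu/0Ld/1B | 1r 3w}
  4. ALU→r7 ⇒ no(RD_PORT)  {3A/0Mu/0Ld/1B | 1r 3w}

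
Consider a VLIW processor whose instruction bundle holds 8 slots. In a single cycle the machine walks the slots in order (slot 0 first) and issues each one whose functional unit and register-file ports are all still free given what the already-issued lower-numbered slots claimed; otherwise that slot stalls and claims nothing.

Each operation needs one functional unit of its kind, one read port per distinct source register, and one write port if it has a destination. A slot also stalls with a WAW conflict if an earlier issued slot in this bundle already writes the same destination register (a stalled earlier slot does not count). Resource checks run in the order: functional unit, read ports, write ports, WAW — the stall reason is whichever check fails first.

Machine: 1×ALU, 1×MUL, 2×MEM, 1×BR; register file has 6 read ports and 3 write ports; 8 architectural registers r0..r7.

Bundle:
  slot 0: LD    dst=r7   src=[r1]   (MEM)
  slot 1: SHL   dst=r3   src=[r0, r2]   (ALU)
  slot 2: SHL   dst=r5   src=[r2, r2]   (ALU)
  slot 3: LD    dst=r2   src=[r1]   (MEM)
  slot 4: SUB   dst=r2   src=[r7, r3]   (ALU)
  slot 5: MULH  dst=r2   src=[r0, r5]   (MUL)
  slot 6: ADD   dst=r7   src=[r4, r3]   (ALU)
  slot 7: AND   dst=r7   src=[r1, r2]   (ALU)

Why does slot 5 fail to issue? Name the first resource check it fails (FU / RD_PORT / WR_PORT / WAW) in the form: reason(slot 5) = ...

reason(slot 5) = WR_PORT

slot 0 (MEM): ISSUE — free A1,Mu1,Ld1,B1 rp5 wp2
slot 1 (ALU): ISSUE — free A0,Mu1,Ld1,B1 rp3 wp1
slot 2 (ALU): stall FU — free A0,Mu1,Ld1,B1 rp3 wp1
slot 3 (MEM): ISSUE — free A0,Mu1,Ld0,B1 rp2 wp0
slot 4 (ALU): stall FU — free A0,Mu1,Ld0,B1 rp2 wp0
slot 5 (MUL): stall WR_PORT — free A0,Mu1,Ld0,B1 rp2 wp0
slot 6 (ALU): stall FU — free A0,Mu1,Ld0,B1 rp2 wp0
slot 7 (ALU): stall FU — free A0,Mu1,Ld0,B1 rp2 wp0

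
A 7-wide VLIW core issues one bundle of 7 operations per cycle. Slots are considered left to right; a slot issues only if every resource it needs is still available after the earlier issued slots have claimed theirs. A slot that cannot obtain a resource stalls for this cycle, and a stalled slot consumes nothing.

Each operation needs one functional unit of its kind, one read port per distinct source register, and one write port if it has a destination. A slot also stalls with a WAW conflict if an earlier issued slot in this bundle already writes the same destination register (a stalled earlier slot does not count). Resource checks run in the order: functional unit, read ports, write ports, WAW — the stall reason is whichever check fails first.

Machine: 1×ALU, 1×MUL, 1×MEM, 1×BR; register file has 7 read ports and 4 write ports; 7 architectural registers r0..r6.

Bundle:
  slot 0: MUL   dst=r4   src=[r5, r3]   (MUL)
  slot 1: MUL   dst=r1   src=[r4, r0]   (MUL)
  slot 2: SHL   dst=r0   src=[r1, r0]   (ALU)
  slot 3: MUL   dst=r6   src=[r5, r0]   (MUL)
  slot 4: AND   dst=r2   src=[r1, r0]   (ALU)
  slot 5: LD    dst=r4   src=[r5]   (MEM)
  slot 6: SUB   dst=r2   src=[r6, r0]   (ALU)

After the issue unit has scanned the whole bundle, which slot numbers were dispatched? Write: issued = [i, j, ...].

issued = [0, 2]

  0. MUL→r4 ⇒ go  {1A/0Mu/1Ld/1B | 5r 3w}
  1. MUL→r1 ⇒ no(FU)  {1A/0Mu/1Ld/1B | 5r 3w}
  2. ALU→r0 ⇒ go  {0A/0Mu/1Ld/1B | 3r 2w}
  3. MUL→r6 ⇒ no(FU)  {0A/0Mu/1Ld/1B | 3r 2w}
  4. ALU→r2 ⇒ no(FU)  {0A/0Mu/1Ld/1B | 3r 2w}
  5. MEM→r4 ⇒ no(WAW)  {0A/0Mu/1Ld/1B | 3r 2w}
  6. ALU→r2 ⇒ no(FU)  {0A/0Mu/1Ld/1B | 3r 2w}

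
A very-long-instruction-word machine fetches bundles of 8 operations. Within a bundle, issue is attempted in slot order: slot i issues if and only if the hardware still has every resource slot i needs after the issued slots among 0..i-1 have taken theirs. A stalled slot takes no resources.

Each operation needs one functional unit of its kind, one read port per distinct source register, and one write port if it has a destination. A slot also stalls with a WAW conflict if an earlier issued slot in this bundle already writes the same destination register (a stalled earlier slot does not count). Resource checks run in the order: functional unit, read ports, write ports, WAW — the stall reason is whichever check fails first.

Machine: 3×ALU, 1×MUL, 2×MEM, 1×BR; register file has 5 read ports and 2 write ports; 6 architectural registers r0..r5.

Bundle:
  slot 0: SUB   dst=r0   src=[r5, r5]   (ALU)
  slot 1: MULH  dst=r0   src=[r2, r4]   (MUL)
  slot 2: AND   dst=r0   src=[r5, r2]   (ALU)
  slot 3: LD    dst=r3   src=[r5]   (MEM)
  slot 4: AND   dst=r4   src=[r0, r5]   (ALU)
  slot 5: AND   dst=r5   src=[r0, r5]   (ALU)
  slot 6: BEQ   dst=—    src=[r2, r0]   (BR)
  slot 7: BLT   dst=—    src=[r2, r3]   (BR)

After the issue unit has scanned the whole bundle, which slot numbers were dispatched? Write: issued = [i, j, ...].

  0. ALU→r0 ⇒ go  {2A/1Mu/2Ld/1B | 4r 1w}
  1. MUL→r0 ⇒ no(WAW)  {2A/1Mu/2Ld/1B | 4r 1w}
  2. ALU→r0 ⇒ no(WAW)  {2A/1Mu/2Ld/1B | 4r 1w}
  3. MEM→r3 ⇒ go  {2A/1Mu/1Ld/1B | 3r 0w}
  4. ALU→r4 ⇒ no(WR_PORT)  {2A/1Mu/1Ld/1B | 3r 0w}
  5. ALU→r5 ⇒ no(WR_PORT)  {2A/1Mu/1Ld/1B | 3r 0w}
  6. BR ⇒ go  {2A/1Mu/1Ld/0B | 1r 0w}
  7. BR ⇒ no(FU)  {2A/1Mu/1Ld/0B | 1r 0w}

issued = [0, 3, 6]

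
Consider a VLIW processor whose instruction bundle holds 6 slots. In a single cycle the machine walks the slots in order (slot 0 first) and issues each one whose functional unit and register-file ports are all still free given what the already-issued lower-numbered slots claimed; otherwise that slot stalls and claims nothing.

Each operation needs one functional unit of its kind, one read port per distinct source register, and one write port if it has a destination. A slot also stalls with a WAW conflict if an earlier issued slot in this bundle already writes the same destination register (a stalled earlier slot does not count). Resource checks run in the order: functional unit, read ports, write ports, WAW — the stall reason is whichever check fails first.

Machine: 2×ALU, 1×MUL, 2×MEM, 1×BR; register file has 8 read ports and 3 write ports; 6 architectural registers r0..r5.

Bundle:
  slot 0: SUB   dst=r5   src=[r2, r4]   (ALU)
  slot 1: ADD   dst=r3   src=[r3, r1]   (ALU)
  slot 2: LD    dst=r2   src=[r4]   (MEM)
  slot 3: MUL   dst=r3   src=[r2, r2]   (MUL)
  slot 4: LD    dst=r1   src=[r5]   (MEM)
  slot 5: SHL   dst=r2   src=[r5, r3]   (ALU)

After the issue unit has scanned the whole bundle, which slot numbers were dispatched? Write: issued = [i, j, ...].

[0] ALU needs rd=2 wr=1: ok; after: ALU=1 MUL=1 MEM=2 BR=1, R=6, W=2
[1] ALU needs rd=2 wr=1: ok; after: ALU=0 MUL=1 MEM=2 BR=1, R=4, W=1
[2] MEM needs rd=1 wr=1: ok; after: ALU=0 MUL=1 MEM=1 BR=1, R=3, W=0
[3] MUL needs rd=1 wr=1: WR_PORT; after: ALU=0 MUL=1 MEM=1 BR=1, R=3, W=0
[4] MEM needs rd=1 wr=1: WR_PORT; after: ALU=0 MUL=1 MEM=1 BR=1, R=3, W=0
[5] ALU needs rd=2 wr=1: FU; after: ALU=0 MUL=1 MEM=1 BR=1, R=3, W=0

issued = [0, 1, 2]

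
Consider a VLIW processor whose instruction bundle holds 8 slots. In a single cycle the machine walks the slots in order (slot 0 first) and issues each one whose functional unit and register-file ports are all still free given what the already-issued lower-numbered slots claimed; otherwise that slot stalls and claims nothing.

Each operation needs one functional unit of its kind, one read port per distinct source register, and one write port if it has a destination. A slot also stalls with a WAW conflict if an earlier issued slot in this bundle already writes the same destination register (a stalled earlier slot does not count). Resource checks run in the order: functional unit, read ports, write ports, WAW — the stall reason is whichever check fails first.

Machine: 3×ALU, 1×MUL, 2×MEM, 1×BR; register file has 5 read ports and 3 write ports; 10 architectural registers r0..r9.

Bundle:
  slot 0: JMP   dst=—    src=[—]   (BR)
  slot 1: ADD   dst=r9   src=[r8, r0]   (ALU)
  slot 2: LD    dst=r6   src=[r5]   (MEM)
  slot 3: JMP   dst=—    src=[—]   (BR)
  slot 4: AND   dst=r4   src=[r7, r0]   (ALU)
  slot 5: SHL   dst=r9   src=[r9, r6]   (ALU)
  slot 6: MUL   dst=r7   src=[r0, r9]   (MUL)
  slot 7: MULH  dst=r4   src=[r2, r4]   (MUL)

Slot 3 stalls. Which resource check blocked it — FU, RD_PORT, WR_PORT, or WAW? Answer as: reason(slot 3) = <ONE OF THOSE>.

reason(slot 3) = FU

slot 0 (BR): ISSUE — free A3,Mu1,Ld2,B0 rp5 wp3
slot 1 (ALU): ISSUE — free A2,Mu1,Ld2,B0 rp3 wp2
slot 2 (MEM): ISSUE — free A2,Mu1,Ld1,B0 rp2 wp1
slot 3 (BR): stall FU — free A2,Mu1,Ld1,B0 rp2 wp1
slot 4 (ALU): ISSUE — free A1,Mu1,Ld1,B0 rp0 wp0
slot 5 (ALU): stall RD_PORT — free A1,Mu1,Ld1,B0 rp0 wp0
slot 6 (MUL): stall RD_PORT — free A1,Mu1,Ld1,B0 rp0 wp0
slot 7 (MUL): stall RD_PORT — free A1,Mu1,Ld1,B0 rp0 wp0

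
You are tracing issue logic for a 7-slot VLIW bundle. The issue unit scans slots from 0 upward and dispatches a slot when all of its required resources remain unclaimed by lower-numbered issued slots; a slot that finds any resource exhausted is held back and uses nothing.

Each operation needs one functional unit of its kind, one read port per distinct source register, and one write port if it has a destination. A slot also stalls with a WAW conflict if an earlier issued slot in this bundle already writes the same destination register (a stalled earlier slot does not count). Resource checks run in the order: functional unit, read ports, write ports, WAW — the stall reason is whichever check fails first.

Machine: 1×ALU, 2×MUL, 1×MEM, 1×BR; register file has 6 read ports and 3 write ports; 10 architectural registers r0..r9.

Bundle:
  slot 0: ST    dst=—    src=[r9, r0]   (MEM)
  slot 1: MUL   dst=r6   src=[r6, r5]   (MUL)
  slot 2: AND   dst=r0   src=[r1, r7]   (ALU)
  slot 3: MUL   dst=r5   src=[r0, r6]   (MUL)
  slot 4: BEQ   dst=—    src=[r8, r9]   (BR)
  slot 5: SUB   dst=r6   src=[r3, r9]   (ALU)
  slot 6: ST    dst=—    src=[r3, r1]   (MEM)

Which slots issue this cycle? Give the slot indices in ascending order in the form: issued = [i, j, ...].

  0. MEM ⇒ go  {1A/2Mu/0Ld/1B | 4r 3w}
  1. MUL→r6 ⇒ go  {1A/1Mu/0Ld/1B | 2r 2w}
  2. ALU→r0 ⇒ go  {0A/1Mu/0Ld/1B | 0r 1w}
  3. MUL→r5 ⇒ no(RD_PORT)  {0A/1Mu/0Ld/1B | 0r 1w}
  4. BR ⇒ no(RD_PORT)  {0A/1Mu/0Ld/1B | 0r 1w}
  5. ALU→r6 ⇒ no(FU)  {0A/1Mu/0Ld/1B | 0r 1w}
  6. MEM ⇒ no(FU)  {0A/1Mu/0Ld/1B | 0r 1w}

issued = [0, 1, 2]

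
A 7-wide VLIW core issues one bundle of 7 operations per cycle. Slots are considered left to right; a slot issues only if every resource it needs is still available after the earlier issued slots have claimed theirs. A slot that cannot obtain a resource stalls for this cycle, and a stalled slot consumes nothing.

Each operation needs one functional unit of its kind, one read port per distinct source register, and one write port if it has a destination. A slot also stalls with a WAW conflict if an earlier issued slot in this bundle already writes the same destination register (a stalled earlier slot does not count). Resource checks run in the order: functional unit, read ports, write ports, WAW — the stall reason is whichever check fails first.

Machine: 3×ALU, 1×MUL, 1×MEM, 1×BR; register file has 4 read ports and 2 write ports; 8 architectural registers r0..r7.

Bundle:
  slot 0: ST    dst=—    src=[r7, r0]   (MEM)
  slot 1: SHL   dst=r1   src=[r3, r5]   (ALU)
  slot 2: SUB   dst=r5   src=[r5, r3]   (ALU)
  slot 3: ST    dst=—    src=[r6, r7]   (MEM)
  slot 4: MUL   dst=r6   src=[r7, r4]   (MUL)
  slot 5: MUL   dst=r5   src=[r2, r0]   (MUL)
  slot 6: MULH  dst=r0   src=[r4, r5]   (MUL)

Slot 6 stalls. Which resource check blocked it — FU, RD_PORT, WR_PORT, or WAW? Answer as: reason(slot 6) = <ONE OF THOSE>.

reason(slot 6) = RD_PORT

  0. MEM ⇒ go  {3A/1Mu/0Ld/1B | 2r 2w}
  1. ALU→r1 ⇒ go  {2A/1Mu/0Ld/1B | 0r 1w}
  2. ALU→r5 ⇒ no(RD_PORT)  {2A/1Mu/0Ld/1B | 0r 1w}
  3. MEM ⇒ no(FU)  {2A/1Mu/0Ld/1B | 0r 1w}
  4. MUL→r6 ⇒ no(RD_PORT)  {2A/1Mu/0Ld/1B | 0r 1w}
  5. MUL→r5 ⇒ no(RD_PORT)  {2A/1Mu/0Ld/1B | 0r 1w}
  6. MUL→r0 ⇒ no(RD_PORT)  {2A/1Mu/0Ld/1B | 0r 1w}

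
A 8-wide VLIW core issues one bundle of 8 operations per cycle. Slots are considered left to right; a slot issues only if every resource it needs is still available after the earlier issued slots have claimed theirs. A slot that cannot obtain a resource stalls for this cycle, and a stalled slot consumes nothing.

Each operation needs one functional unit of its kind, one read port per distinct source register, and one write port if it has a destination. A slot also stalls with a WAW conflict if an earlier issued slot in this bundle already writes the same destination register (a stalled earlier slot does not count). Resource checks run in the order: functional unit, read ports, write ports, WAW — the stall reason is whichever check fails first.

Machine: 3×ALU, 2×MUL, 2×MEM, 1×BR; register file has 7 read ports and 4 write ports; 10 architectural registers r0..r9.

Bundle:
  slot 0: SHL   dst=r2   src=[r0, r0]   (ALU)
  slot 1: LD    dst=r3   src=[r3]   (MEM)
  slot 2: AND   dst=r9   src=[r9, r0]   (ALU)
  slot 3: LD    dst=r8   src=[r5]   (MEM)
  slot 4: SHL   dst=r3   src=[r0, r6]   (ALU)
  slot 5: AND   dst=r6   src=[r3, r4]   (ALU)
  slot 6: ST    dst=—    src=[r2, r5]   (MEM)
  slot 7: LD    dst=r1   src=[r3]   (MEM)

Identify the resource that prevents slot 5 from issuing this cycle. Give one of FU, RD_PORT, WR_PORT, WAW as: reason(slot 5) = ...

reason(slot 5) = WR_PORT

  0. ALU→r2 ⇒ go  {2A/2Mu/2Ld/1B | 6r 3w}
  1. MEM→r3 ⇒ go  {2A/2Mu/1Ld/1B | 5r 2w}
  2. ALU→r9 ⇒ go  {1A/2Mu/1Ld/1B | 3r 1w}
  3. MEM→r8 ⇒ go  {1A/2Mu/0Ld/1B | 2r 0w}
  4. ALU→r3 ⇒ no(WR_PORT)  {1A/2Mu/0Ld/1B | 2r 0w}
  5. ALU→r6 ⇒ no(WR_PORT)  {1A/2Mu/0Ld/1B | 2r 0w}
  6. MEM ⇒ no(FU)  {1A/2Mu/0Ld/1B | 2r 0w}
  7. MEM→r1 ⇒ no(FU)  {1A/2Mu/0Ld/1B | 2r 0w}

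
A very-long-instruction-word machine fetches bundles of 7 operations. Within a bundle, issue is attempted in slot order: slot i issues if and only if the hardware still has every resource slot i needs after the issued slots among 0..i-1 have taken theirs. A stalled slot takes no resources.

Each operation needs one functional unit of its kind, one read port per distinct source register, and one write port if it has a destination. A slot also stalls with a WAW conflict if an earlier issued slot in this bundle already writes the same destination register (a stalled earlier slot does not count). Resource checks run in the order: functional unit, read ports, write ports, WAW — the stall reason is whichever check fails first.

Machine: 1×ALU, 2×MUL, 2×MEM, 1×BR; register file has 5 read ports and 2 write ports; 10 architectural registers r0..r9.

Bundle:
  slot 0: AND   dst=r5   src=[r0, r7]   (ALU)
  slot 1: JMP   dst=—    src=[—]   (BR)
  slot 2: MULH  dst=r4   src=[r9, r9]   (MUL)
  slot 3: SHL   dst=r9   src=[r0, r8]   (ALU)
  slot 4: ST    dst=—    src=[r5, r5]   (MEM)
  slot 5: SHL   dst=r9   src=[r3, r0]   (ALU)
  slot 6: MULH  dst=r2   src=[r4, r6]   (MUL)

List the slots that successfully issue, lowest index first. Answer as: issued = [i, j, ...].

  0. ALU→r5 ⇒ go  {0A/2Mu/2Ld/1B | 3r 1w}
  1. BR ⇒ go  {0A/2Mu/2Ld/0B | 3r 1w}
  2. MUL→r4 ⇒ go  {0A/1Mu/2Ld/0B | 2r 0w}
  3. ALU→r9 ⇒ no(FU)  {0A/1Mu/2Ld/0B | 2r 0w}
  4. MEM ⇒ go  {0A/1Mu/1Ld/0B | 1r 0w}
  5. ALU→r9 ⇒ no(FU)  {0A/1Mu/1Ld/0B | 1r 0w}
  6. MUL→r2 ⇒ no(RD_PORT)  {0A/1Mu/1Ld/0B | 1r 0w}

issued = [0, 1, 2, 4]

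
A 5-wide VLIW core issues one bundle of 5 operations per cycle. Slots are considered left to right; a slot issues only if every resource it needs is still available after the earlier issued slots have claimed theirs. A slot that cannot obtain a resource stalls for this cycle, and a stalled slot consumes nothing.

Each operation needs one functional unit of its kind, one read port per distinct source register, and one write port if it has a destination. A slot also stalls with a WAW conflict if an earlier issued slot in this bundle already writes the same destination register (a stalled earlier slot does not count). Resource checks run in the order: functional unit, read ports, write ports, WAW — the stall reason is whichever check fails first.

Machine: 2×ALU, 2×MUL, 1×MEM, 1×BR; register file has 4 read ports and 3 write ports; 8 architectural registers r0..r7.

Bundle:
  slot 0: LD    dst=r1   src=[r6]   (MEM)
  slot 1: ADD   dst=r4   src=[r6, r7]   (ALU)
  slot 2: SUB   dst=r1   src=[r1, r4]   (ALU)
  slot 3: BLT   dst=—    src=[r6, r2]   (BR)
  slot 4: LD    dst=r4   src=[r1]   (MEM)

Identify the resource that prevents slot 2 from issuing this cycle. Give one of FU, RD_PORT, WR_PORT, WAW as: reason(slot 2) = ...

reason(slot 2) = RD_PORT

[0] MEM needs rd=1 wr=1: ok; after: ALU=2 MUL=2 MEM=0 BR=1, R=3, W=2
[1] ALU needs rd=2 wr=1: ok; after: ALU=1 MUL=2 MEM=0 BR=1, R=1, W=1
[2] ALU needs rd=2 wr=1: RD_PORT; after: ALU=1 MUL=2 MEM=0 BR=1, R=1, W=1
[3] BR needs rd=2 wr=0: RD_PORT; after: ALU=1 MUL=2 MEM=0 BR=1, R=1, W=1
[4] MEM needs rd=1 wr=1: FU; after: ALU=1 MUL=2 MEM=0 BR=1, R=1, W=1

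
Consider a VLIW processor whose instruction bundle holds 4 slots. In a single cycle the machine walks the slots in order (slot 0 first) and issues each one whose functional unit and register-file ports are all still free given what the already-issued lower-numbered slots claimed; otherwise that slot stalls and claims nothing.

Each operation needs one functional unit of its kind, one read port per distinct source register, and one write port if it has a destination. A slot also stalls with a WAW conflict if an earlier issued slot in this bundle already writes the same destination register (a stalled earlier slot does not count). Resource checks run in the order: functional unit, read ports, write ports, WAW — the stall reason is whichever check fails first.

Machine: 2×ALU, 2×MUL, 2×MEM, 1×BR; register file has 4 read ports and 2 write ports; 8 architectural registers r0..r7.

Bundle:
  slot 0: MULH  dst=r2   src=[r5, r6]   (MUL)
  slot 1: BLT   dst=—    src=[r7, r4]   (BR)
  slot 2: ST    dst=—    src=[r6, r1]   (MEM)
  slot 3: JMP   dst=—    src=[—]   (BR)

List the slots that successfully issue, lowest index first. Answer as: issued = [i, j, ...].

issued = [0, 1]

  0. MUL→r2 ⇒ go  {2A/1Mu/2Ld/1B | 2r 1w}
  1. BR ⇒ go  {2A/1Mu/2Ld/0B | 0r 1w}
  2. MEM ⇒ no(RD_PORT)  {2A/1Mu/2Ld/0B | 0r 1w}
  3. BR ⇒ no(FU)  {2A/1Mu/2Ld/0B | 0r 1w}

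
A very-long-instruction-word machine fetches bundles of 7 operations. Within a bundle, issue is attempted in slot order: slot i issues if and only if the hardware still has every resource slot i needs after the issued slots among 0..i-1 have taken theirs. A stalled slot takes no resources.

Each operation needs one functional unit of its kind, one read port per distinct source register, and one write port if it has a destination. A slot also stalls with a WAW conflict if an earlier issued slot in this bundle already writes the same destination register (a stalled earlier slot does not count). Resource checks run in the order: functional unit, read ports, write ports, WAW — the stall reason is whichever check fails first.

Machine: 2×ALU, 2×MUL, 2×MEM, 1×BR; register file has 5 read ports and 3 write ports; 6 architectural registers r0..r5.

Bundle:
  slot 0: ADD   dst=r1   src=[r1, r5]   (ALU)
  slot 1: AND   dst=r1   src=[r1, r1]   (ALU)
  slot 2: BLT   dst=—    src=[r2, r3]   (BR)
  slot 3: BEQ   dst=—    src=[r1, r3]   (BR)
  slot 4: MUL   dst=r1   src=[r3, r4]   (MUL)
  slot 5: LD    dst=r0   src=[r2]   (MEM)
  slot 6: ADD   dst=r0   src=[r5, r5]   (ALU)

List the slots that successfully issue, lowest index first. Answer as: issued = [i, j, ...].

slot 0 (ALU): ISSUE — free A1,Mu2,Ld2,B1 rp3 wp2
slot 1 (ALU): stall WAW — free A1,Mu2,Ld2,B1 rp3 wp2
slot 2 (BR): ISSUE — free A1,Mu2,Ld2,B0 rp1 wp2
slot 3 (BR): stall FU — free A1,Mu2,Ld2,B0 rp1 wp2
slot 4 (MUL): stall RD_PORT — free A1,Mu2,Ld2,B0 rp1 wp2
slot 5 (MEM): ISSUE — free A1,Mu2,Ld1,B0 rp0 wp1
slot 6 (ALU): stall RD_PORT — free A1,Mu2,Ld1,B0 rp0 wp1

issued = [0, 2, 5]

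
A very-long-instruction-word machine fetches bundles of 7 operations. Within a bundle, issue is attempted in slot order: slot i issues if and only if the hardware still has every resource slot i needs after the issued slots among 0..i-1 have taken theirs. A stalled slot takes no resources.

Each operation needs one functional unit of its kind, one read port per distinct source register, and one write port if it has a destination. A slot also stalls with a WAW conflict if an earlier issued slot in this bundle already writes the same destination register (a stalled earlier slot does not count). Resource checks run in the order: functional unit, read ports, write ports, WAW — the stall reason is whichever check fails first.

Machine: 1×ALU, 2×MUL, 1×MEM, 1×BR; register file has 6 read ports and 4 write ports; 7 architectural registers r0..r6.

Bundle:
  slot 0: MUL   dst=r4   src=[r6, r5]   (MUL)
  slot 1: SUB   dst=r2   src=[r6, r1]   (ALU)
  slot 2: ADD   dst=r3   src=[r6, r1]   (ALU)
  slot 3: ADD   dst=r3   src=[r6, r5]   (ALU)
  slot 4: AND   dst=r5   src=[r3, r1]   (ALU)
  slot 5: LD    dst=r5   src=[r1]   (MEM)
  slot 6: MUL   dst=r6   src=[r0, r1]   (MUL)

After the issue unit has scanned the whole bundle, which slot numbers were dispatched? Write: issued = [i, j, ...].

issued = [0, 1, 5]

(0) want 1×MUL +2rd +1wr — yes → AL1|MU1|ME1|BR1|rd4|wr3
(1) want 1×ALU +2rd +1wr — yes → AL0|MU1|ME1|BR1|rd2|wr2
(2) want 1×ALU +2rd +1wr — FU → AL0|MU1|ME1|BR1|rd2|wr2
(3) want 1×ALU +2rd +1wr — FU → AL0|MU1|ME1|BR1|rd2|wr2
(4) want 1×ALU +2rd +1wr — FU → AL0|MU1|ME1|BR1|rd2|wr2
(5) want 1×MEM +1rd +1wr — yes → AL0|MU1|ME0|BR1|rd1|wr1
(6) want 1×MUL +2rd +1wr — RD_PORT → AL0|MU1|ME0|BR1|rd1|wr1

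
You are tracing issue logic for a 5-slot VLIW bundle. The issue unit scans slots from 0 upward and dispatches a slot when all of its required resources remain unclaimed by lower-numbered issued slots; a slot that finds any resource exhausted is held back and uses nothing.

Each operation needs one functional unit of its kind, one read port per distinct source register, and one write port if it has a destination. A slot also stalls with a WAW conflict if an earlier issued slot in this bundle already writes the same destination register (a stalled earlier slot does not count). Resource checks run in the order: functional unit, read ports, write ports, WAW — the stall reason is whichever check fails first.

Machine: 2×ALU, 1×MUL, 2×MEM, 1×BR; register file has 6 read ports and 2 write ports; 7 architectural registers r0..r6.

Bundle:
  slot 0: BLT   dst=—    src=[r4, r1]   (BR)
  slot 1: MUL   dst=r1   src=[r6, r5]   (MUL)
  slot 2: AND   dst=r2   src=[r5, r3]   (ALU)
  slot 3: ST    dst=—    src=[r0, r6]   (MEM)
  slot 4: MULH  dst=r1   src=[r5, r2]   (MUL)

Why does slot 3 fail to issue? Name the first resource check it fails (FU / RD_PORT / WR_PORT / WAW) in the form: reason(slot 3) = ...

[0] BR needs rd=2 wr=0: ok; after: ALU=2 MUL=1 MEM=2 BR=0, R=4, W=2
[1] MUL needs rd=2 wr=1: ok; after: ALU=2 MUL=0 MEM=2 BR=0, R=2, W=1
[2] ALU needs rd=2 wr=1: ok; after: ALU=1 MUL=0 MEM=2 BR=0, R=0, W=0
[3] MEM needs rd=2 wr=0: RD_PORT; after: ALU=1 MUL=0 MEM=2 BR=0, R=0, W=0
[4] MUL needs rd=2 wr=1: FU; after: ALU=1 MUL=0 MEM=2 BR=0, R=0, W=0

reason(slot 3) = RD_PORT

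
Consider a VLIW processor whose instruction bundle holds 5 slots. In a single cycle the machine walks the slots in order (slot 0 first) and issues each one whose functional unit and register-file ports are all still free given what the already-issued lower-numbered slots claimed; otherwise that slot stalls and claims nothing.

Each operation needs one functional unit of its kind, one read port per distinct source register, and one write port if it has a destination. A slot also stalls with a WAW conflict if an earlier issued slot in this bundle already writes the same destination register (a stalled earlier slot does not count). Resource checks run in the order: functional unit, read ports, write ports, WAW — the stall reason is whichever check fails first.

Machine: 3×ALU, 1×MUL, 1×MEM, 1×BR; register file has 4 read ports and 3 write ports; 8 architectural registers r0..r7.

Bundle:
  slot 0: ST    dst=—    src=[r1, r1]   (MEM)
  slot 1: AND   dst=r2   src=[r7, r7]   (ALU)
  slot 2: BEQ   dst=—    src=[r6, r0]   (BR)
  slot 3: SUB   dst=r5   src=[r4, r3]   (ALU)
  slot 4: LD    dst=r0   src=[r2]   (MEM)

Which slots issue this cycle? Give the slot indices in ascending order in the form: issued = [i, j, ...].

  0. MEM ⇒ go  {3A/1Mu/0Ld/1B | 3r 3w}
  1. ALU→r2 ⇒ go  {2A/1Mu/0Ld/1B | 2r 2w}
  2. BR ⇒ go  {2A/1Mu/0Ld/0B | 0r 2w}
  3. ALU→r5 ⇒ no(RD_PORT)  {2A/1Mu/0Ld/0B | 0r 2w}
  4. MEM→r0 ⇒ no(FU)  {2A/1Mu/0Ld/0B | 0r 2w}

issued = [0, 1, 2]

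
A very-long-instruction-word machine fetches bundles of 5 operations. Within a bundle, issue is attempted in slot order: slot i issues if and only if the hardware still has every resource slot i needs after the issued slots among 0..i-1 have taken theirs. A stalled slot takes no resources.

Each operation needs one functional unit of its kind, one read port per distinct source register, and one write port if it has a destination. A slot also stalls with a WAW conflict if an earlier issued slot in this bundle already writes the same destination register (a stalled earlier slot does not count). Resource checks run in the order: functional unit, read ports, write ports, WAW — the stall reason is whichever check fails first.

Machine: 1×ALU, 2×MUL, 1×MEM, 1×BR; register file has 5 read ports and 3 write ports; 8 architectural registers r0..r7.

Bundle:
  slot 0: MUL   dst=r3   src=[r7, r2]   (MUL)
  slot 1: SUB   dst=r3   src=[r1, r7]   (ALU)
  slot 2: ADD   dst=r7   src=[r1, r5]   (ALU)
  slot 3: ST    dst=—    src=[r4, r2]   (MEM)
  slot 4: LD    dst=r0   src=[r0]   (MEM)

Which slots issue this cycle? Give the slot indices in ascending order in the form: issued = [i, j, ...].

(0) want 1×MUL +2rd +1wr — yes → AL1|MU1|ME1|BR1|rd3|wr2
(1) want 1×ALU +2rd +1wr — WAW → AL1|MU1|ME1|BR1|rd3|wr2
(2) want 1×ALU +2rd +1wr — yes → AL0|MU1|ME1|BR1|rd1|wr1
(3) want 1×MEM +2rd +0wr — RD_PORT → AL0|MU1|ME1|BR1|rd1|wr1
(4) want 1×MEM +1rd +1wr — yes → AL0|MU1|ME0|BR1|rd0|wr0

issued = [0, 2, 4]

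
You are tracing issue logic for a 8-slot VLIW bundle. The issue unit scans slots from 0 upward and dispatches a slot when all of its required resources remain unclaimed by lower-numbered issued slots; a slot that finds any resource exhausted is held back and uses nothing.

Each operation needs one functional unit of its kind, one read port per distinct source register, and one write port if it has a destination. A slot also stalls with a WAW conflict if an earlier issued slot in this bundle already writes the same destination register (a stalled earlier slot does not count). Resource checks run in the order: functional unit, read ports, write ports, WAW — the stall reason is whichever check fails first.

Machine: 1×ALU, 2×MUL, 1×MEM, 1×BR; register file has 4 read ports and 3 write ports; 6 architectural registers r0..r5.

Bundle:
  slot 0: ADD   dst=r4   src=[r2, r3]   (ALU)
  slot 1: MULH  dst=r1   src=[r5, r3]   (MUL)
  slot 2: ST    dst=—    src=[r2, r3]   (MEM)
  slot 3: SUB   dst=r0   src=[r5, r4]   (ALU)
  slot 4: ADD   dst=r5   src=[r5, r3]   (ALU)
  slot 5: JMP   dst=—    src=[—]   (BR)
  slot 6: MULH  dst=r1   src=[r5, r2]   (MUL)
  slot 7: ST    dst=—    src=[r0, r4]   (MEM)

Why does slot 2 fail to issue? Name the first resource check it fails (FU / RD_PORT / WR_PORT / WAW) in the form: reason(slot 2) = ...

[0] ALU needs rd=2 wr=1: ok; after: ALU=0 MUL=2 MEM=1 BR=1, R=2, W=2
[1] MUL needs rd=2 wr=1: ok; after: ALU=0 MUL=1 MEM=1 BR=1, R=0, W=1
[2] MEM needs rd=2 wr=0: RD_PORT; after: ALU=0 MUL=1 MEM=1 BR=1, R=0, W=1
[3] ALU needs rd=2 wr=1: FU; after: ALU=0 MUL=1 MEM=1 BR=1, R=0, W=1
[4] ALU needs rd=2 wr=1: FU; after: ALU=0 MUL=1 MEM=1 BR=1, R=0, W=1
[5] BR needs rd=0 wr=0: ok; after: ALU=0 MUL=1 MEM=1 BR=0, R=0, W=1
[6] MUL needs rd=2 wr=1: RD_PORT; after: ALU=0 MUL=1 MEM=1 BR=0, R=0, W=1
[7] MEM needs rd=2 wr=0: RD_PORT; after: ALU=0 MUL=1 MEM=1 BR=0, R=0, W=1

reason(slot 2) = RD_PORT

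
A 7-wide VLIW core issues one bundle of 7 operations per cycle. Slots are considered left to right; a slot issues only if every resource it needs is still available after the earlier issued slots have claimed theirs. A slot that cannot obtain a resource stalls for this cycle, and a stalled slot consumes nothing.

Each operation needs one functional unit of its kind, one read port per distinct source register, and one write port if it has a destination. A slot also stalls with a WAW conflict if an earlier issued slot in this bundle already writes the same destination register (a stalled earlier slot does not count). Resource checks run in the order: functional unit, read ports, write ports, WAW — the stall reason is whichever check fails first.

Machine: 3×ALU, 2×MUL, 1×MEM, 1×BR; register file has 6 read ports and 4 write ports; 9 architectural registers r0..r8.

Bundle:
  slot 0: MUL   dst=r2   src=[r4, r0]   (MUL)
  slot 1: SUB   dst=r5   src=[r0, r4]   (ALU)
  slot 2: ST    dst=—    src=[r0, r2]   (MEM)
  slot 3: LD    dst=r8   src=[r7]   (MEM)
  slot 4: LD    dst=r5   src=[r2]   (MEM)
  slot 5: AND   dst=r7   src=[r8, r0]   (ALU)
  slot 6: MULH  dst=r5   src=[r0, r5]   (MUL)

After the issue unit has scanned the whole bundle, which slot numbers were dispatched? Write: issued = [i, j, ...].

issued = [0, 1, 2]

[0] MUL needs rd=2 wr=1: ok; after: ALU=3 MUL=1 MEM=1 BR=1, R=4, W=3
[1] ALU needs rd=2 wr=1: ok; after: ALU=2 MUL=1 MEM=1 BR=1, R=2, W=2
[2] MEM needs rd=2 wr=0: ok; after: ALU=2 MUL=1 MEM=0 BR=1, R=0, W=2
[3] MEM needs rd=1 wr=1: FU; after: ALU=2 MUL=1 MEM=0 BR=1, R=0, W=2
[4] MEM needs rd=1 wr=1: FU; after: ALU=2 MUL=1 MEM=0 BR=1, R=0, W=2
[5] ALU needs rd=2 wr=1: RD_PORT; after: ALU=2 MUL=1 MEM=0 BR=1, R=0, W=2
[6] MUL needs rd=2 wr=1: RD_PORT; after: ALU=2 MUL=1 MEM=0 BR=1, R=0, W=2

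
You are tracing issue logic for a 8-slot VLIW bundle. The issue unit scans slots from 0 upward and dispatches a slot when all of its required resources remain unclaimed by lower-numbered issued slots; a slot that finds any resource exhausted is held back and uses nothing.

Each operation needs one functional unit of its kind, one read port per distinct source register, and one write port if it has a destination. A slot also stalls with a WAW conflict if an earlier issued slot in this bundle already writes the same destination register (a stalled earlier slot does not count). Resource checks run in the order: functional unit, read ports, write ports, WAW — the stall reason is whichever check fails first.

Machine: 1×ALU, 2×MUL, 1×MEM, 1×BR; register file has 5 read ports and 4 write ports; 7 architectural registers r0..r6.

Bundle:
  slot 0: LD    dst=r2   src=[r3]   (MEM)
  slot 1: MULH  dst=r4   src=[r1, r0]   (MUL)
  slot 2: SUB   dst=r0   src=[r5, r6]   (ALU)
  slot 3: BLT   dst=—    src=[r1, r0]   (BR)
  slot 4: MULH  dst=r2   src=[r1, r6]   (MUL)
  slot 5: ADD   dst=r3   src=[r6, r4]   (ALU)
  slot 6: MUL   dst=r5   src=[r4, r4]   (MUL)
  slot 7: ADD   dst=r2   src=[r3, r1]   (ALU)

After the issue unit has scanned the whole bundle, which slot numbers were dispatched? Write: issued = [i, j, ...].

#0 MEM src=r3 dispatched  <A:1 Mu:2 Ld:0 B:1 rd:4 wr:3>
#1 MUL src=r1,r0 dispatched  <A:1 Mu:1 Ld:0 B:1 rd:2 wr:2>
#2 ALU src=r5,r6 dispatched  <A:0 Mu:1 Ld:0 B:1 rd:0 wr:1>
#3 BR src=r1,r0 held:RD_PORT  <A:0 Mu:1 Ld:0 B:1 rd:0 wr:1>
#4 MUL src=r1,r6 held:RD_PORT  <A:0 Mu:1 Ld:0 B:1 rd:0 wr:1>
#5 ALU src=r6,r4 held:FU  <A:0 Mu:1 Ld:0 B:1 rd:0 wr:1>
#6 MUL src=r4,r4 held:RD_PORT  <A:0 Mu:1 Ld:0 B:1 rd:0 wr:1>
#7 ALU src=r3,r1 held:FU  <A:0 Mu:1 Ld:0 B:1 rd:0 wr:1>

issued = [0, 1, 2]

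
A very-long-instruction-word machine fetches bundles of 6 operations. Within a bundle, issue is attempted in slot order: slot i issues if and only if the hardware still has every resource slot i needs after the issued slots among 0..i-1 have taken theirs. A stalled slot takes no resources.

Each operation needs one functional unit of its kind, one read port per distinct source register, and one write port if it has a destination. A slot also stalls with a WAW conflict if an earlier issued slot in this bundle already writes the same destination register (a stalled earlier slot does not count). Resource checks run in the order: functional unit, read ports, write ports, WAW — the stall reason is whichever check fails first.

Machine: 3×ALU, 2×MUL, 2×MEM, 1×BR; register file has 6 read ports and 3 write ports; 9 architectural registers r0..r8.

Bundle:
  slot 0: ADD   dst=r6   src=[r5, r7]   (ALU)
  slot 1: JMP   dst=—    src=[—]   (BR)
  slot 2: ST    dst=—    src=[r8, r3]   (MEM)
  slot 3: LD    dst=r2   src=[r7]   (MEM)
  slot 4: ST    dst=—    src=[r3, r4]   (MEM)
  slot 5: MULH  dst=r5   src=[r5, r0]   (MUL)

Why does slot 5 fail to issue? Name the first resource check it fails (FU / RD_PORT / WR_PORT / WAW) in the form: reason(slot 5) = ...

[0] ALU needs rd=2 wr=1: ok; after: ALU=2 MUL=2 MEM=2 BR=1, R=4, W=2
[1] BR needs rd=0 wr=0: ok; after: ALU=2 MUL=2 MEM=2 BR=0, R=4, W=2
[2] MEM needs rd=2 wr=0: ok; after: ALU=2 MUL=2 MEM=1 BR=0, R=2, W=2
[3] MEM needs rd=1 wr=1: ok; after: ALU=2 MUL=2 MEM=0 BR=0, R=1, W=1
[4] MEM needs rd=2 wr=0: FU; after: ALU=2 MUL=2 MEM=0 BR=0, R=1, W=1
[5] MUL needs rd=2 wr=1: RD_PORT; after: ALU=2 MUL=2 MEM=0 BR=0, R=1, W=1

reason(slot 5) = RD_PORT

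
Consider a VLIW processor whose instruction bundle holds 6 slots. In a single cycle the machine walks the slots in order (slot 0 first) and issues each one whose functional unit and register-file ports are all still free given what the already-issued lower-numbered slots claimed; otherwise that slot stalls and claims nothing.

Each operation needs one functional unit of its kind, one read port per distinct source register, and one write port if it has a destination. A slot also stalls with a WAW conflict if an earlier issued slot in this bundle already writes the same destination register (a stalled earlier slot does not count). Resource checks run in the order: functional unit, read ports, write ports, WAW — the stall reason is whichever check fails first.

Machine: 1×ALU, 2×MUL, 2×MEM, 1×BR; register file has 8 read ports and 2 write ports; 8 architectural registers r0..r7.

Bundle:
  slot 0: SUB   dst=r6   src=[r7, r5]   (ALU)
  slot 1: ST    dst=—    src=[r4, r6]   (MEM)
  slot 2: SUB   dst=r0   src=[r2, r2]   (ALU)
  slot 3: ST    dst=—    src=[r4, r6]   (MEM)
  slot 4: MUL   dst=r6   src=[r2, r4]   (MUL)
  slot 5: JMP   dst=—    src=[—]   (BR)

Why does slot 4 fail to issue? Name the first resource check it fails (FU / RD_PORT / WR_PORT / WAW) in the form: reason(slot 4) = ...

  0. ALU→r6 ⇒ go  {0A/2Mu/2Ld/1B | 6r 1w}
  1. MEM ⇒ go  {0A/2Mu/1Ld/1B | 4r 1w}
  2. ALU→r0 ⇒ no(FU)  {0A/2Mu/1Ld/1B | 4r 1w}
  3. MEM ⇒ go  {0A/2Mu/0Ld/1B | 2r 1w}
  4. MUL→r6 ⇒ no(WAW)  {0A/2Mu/0Ld/1B | 2r 1w}
  5. BR ⇒ go  {0A/2Mu/0Ld/0B | 2r 1w}

reason(slot 4) = WAW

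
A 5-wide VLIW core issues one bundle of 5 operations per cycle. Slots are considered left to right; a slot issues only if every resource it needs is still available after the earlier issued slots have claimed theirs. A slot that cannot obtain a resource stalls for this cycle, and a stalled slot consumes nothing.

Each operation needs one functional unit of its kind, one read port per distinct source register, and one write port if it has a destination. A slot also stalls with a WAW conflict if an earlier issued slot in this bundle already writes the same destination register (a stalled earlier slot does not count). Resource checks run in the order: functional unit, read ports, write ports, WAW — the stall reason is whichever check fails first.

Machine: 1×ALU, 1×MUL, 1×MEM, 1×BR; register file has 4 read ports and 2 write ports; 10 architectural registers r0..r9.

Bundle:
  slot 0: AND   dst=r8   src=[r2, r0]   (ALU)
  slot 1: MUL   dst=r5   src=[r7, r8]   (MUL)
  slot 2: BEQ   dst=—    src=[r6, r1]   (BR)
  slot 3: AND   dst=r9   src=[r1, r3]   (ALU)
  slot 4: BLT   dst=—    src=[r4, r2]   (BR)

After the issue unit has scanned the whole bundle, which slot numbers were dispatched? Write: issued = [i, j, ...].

issued = [0, 1]

[0] ALU needs rd=2 wr=1: ok; after: ALU=0 MUL=1 MEM=1 BR=1, R=2, W=1
[1] MUL needs rd=2 wr=1: ok; after: ALU=0 MUL=0 MEM=1 BR=1, R=0, W=0
[2] BR needs rd=2 wr=0: RD_PORT; after: ALU=0 MUL=0 MEM=1 BR=1, R=0, W=0
[3] ALU needs rd=2 wr=1: FU; after: ALU=0 MUL=0 MEM=1 BR=1, R=0, W=0
[4] BR needs rd=2 wr=0: RD_PORT; after: ALU=0 MUL=0 MEM=1 BR=1, R=0, W=0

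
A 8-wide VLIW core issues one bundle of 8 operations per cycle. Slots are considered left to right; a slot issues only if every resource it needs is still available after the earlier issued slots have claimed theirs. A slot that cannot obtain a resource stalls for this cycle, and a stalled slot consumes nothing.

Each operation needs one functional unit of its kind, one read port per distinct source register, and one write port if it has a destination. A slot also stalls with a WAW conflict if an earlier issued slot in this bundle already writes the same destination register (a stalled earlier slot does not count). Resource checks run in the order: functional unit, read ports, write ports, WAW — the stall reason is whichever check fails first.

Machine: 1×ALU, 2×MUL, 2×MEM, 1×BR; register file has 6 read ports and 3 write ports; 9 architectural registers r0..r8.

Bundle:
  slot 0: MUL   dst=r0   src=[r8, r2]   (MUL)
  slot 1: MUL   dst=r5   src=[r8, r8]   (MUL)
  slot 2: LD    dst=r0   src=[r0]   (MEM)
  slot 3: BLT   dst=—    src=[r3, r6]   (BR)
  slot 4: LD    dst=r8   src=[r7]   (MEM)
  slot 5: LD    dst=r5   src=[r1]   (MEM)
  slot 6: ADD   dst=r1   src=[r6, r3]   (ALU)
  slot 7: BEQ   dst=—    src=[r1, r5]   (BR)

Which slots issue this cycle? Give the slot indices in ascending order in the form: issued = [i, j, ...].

slot 0 (MUL): ISSUE — free A1,Mu1,Ld2,B1 rp4 wp2
slot 1 (MUL): ISSUE — free A1,Mu0,Ld2,B1 rp3 wp1
slot 2 (MEM): stall WAW — free A1,Mu0,Ld2,B1 rp3 wp1
slot 3 (BR): ISSUE — free A1,Mu0,Ld2,B0 rp1 wp1
slot 4 (MEM): ISSUE — free A1,Mu0,Ld1,B0 rp0 wp0
slot 5 (MEM): stall RD_PORT — free A1,Mu0,Ld1,B0 rp0 wp0
slot 6 (ALU): stall RD_PORT — free A1,Mu0,Ld1,B0 rp0 wp0
slot 7 (BR): stall FU — free A1,Mu0,Ld1,B0 rp0 wp0

issued = [0, 1, 3, 4]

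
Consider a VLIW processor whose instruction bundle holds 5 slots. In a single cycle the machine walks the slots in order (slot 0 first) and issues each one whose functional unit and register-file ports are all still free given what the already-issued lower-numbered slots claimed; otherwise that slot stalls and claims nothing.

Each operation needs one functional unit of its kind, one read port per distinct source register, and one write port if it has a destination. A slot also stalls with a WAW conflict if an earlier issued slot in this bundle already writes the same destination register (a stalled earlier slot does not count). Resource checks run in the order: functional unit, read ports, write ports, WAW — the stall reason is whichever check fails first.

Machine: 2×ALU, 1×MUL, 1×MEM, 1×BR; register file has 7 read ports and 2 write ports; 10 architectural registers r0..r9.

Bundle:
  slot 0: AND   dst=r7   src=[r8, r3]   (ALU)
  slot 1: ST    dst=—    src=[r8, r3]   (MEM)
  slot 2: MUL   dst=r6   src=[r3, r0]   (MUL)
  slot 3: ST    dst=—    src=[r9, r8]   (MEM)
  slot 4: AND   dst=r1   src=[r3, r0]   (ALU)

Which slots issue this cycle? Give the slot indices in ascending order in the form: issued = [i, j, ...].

slot 0 (ALU): ISSUE — free A1,Mu1,Ld1,B1 rp5 wp1
slot 1 (MEM): ISSUE — free A1,Mu1,Ld0,B1 rp3 wp1
slot 2 (MUL): ISSUE — free A1,Mu0,Ld0,B1 rp1 wp0
slot 3 (MEM): stall FU — free A1,Mu0,Ld0,B1 rp1 wp0
slot 4 (ALU): stall RD_PORT — free A1,Mu0,Ld0,B1 rp1 wp0

issued = [0, 1, 2]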